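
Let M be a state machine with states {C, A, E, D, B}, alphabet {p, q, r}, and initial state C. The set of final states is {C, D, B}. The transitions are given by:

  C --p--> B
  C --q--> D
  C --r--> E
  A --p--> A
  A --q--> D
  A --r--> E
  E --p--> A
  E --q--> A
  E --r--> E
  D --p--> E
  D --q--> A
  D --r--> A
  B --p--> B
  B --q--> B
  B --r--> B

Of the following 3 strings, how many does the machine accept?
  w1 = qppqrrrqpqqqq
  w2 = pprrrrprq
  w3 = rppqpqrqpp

w1: C → D → E → A → D → A → E → E → A → A → D → A → D → A  → end A, rejected
w2: C → B → B → B → B → B → B → B → B → B  → end B, accepted
w3: C → E → A → A → D → E → A → E → A → A → A  → end A, rejected

1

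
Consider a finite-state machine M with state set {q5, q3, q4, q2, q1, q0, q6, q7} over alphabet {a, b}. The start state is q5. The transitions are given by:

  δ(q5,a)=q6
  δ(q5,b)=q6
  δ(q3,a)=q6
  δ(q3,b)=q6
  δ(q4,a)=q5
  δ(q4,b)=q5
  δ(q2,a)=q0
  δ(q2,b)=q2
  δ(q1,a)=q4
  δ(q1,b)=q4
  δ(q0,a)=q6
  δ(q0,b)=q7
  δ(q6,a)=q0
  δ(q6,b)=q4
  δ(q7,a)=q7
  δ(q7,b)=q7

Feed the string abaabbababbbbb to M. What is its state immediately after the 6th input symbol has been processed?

Trace: q5 -a-> q6 -b-> q4 -a-> q5 -a-> q6 -b-> q4 -b-> q5
After 6 symbols: q5.

q5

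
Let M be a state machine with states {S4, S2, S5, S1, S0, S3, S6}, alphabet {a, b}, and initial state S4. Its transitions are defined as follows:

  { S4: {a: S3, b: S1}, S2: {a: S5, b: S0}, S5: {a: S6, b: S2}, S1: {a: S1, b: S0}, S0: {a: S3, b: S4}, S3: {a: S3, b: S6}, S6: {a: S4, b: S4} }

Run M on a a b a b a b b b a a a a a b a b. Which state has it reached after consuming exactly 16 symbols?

S4 → S3 → S3 → S6 → S4 → S1 → S1 → S0 → S4 → S1 → S1 → S1 → S1 → S1 → S1 → S0 → S3
After 16 symbols: S3.

S3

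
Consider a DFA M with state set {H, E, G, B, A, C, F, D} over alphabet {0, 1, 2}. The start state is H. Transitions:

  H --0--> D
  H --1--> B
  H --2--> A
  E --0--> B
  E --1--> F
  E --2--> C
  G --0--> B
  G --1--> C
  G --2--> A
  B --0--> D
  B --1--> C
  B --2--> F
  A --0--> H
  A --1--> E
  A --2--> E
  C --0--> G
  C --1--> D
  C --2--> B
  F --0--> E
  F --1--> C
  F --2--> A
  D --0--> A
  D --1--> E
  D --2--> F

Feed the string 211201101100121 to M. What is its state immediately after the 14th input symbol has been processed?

F

start at H
read '2': H → A
read '1': A → E
read '1': E → F
read '2': F → A
read '0': A → H
read '1': H → B
read '1': B → C
read '0': C → G
read '1': G → C
read '1': C → D
read '0': D → A
read '0': A → H
read '1': H → B
read '2': B → F
After 14 symbols: F.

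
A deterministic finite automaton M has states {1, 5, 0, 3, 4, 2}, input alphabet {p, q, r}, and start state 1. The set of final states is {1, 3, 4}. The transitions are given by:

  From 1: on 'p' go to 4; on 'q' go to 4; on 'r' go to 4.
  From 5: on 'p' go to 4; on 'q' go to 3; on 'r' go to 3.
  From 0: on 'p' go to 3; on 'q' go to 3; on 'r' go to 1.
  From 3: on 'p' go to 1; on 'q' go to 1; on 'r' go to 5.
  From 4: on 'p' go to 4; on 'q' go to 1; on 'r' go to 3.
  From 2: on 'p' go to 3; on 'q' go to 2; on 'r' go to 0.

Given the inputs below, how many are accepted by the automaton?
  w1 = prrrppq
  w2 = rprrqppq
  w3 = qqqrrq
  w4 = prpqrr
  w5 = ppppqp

4

w1: Trace: 1 -p-> 4 -r-> 3 -r-> 5 -r-> 3 -p-> 1 -p-> 4 -q-> 1  → end 1, accepted
w2: Trace: 1 -r-> 4 -p-> 4 -r-> 3 -r-> 5 -q-> 3 -p-> 1 -p-> 4 -q-> 1  → end 1, accepted
w3: Trace: 1 -q-> 4 -q-> 1 -q-> 4 -r-> 3 -r-> 5 -q-> 3  → end 3, accepted
w4: Trace: 1 -p-> 4 -r-> 3 -p-> 1 -q-> 4 -r-> 3 -r-> 5  → end 5, rejected
w5: Trace: 1 -p-> 4 -p-> 4 -p-> 4 -p-> 4 -q-> 1 -p-> 4  → end 4, accepted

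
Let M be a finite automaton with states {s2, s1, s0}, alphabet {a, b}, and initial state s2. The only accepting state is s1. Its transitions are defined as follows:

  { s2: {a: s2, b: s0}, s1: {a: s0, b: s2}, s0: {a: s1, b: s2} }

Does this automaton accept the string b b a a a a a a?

s2 → s0 → s2 → s2 → s2 → s2 → s2 → s2 → s2
End state s2 is not accepting.

No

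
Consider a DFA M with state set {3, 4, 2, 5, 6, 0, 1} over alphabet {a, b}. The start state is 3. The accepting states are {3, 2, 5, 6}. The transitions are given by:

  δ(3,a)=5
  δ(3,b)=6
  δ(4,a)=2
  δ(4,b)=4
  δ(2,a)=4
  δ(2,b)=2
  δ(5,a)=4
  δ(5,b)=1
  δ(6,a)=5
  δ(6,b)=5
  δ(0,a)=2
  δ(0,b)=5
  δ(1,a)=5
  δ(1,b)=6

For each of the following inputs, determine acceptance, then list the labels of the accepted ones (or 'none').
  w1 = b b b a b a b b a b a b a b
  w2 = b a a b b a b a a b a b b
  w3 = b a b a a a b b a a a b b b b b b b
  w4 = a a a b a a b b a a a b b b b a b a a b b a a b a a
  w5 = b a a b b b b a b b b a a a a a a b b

w4, w5

w1: Trace: 3 -b-> 6 -b-> 5 -b-> 1 -a-> 5 -b-> 1 -a-> 5 -b-> 1 -b-> 6 -a-> 5 -b-> 1 -a-> 5 -b-> 1 -a-> 5 -b-> 1  → end 1, rejected
w2: Trace: 3 -b-> 6 -a-> 5 -a-> 4 -b-> 4 -b-> 4 -a-> 2 -b-> 2 -a-> 4 -a-> 2 -b-> 2 -a-> 4 -b-> 4 -b-> 4  → end 4, rejected
w3: Trace: 3 -b-> 6 -a-> 5 -b-> 1 -a-> 5 -a-> 4 -a-> 2 -b-> 2 -b-> 2 -a-> 4 -a-> 2 -a-> 4 -b-> 4 -b-> 4 -b-> 4 -b-> 4 -b-> 4 -b-> 4 -b-> 4  → end 4, rejected
w4: Trace: 3 -a-> 5 -a-> 4 -a-> 2 -b-> 2 -a-> 4 -a-> 2 -b-> 2 -b-> 2 -a-> 4 -a-> 2 -a-> 4 -b-> 4 -b-> 4 -b-> 4 -b-> 4 -a-> 2 -b-> 2 -a-> 4 -a-> 2 -b-> 2 -b-> 2 -a-> 4 -a-> 2 -b-> 2 -a-> 4 -a-> 2  → end 2, accepted
w5: Trace: 3 -b-> 6 -a-> 5 -a-> 4 -b-> 4 -b-> 4 -b-> 4 -b-> 4 -a-> 2 -b-> 2 -b-> 2 -b-> 2 -a-> 4 -a-> 2 -a-> 4 -a-> 2 -a-> 4 -a-> 2 -b-> 2 -b-> 2  → end 2, accepted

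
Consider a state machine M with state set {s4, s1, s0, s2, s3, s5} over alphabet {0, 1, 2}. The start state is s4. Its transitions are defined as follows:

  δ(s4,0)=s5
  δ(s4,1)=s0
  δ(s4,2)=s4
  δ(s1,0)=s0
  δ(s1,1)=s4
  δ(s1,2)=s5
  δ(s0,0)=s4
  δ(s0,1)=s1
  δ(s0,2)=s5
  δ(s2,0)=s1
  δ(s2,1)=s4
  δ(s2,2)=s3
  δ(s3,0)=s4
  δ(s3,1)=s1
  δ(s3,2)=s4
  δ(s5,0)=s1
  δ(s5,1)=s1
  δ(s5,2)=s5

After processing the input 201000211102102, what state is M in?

start at s4
read '2': s4 → s4
read '0': s4 → s5
read '1': s5 → s1
read '0': s1 → s0
read '0': s0 → s4
read '0': s4 → s5
read '2': s5 → s5
read '1': s5 → s1
read '1': s1 → s4
read '1': s4 → s0
read '0': s0 → s4
read '2': s4 → s4
read '1': s4 → s0
read '0': s0 → s4
read '2': s4 → s4

s4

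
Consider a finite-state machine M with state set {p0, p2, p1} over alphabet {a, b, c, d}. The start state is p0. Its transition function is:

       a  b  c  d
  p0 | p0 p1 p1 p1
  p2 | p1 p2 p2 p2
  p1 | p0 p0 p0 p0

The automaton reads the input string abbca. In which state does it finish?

Trace: p0 -a-> p0 -b-> p1 -b-> p0 -c-> p1 -a-> p0

p0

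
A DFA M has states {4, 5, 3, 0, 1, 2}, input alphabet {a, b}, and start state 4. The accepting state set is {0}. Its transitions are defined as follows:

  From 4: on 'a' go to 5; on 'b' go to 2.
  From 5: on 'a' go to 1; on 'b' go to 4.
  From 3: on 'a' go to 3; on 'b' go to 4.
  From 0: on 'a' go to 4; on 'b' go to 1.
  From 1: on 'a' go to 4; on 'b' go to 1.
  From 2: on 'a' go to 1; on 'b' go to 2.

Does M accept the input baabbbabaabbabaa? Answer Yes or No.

No

start at 4
read 'b': 4 → 2
read 'a': 2 → 1
read 'a': 1 → 4
read 'b': 4 → 2
read 'b': 2 → 2
read 'b': 2 → 2
read 'a': 2 → 1
read 'b': 1 → 1
read 'a': 1 → 4
read 'a': 4 → 5
read 'b': 5 → 4
read 'b': 4 → 2
read 'a': 2 → 1
read 'b': 1 → 1
read 'a': 1 → 4
read 'a': 4 → 5
End state 5 is not accepting.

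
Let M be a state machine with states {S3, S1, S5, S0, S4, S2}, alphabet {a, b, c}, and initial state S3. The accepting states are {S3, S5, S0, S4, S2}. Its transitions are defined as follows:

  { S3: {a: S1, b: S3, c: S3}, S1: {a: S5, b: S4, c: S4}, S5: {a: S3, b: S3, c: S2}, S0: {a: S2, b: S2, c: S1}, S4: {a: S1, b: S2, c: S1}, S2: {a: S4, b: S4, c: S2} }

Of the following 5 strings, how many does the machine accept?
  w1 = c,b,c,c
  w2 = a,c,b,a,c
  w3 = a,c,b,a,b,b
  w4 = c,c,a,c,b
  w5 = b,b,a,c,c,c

w1:
  start at S3
  read 'c': S3 → S3
  read 'b': S3 → S3
  read 'c': S3 → S3
  read 'c': S3 → S3
  end S3, accepted
w2:
  start at S3
  read 'a': S3 → S1
  read 'c': S1 → S4
  read 'b': S4 → S2
  read 'a': S2 → S4
  read 'c': S4 → S1
  end S1, rejected
w3:
  start at S3
  read 'a': S3 → S1
  read 'c': S1 → S4
  read 'b': S4 → S2
  read 'a': S2 → S4
  read 'b': S4 → S2
  read 'b': S2 → S4
  end S4, accepted
w4:
  start at S3
  read 'c': S3 → S3
  read 'c': S3 → S3
  read 'a': S3 → S1
  read 'c': S1 → S4
  read 'b': S4 → S2
  end S2, accepted
w5:
  start at S3
  read 'b': S3 → S3
  read 'b': S3 → S3
  read 'a': S3 → S1
  read 'c': S1 → S4
  read 'c': S4 → S1
  read 'c': S1 → S4
  end S4, accepted

4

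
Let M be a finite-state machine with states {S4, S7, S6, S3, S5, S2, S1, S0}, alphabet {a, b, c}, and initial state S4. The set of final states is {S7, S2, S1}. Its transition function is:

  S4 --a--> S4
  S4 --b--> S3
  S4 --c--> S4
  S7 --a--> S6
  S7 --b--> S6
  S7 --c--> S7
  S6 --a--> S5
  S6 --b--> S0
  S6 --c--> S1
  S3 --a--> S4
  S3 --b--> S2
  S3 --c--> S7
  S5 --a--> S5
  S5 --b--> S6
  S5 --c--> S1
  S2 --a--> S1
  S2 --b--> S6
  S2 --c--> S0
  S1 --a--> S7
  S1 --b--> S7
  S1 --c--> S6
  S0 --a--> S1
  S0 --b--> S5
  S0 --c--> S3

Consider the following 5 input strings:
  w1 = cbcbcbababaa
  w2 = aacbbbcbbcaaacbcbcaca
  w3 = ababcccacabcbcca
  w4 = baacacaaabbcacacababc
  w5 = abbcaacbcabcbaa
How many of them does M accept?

w1:
  start at S4
  read 'c': S4 → S4
  read 'b': S4 → S3
  read 'c': S3 → S7
  read 'b': S7 → S6
  read 'c': S6 → S1
  read 'b': S1 → S7
  read 'a': S7 → S6
  read 'b': S6 → S0
  read 'a': S0 → S1
  read 'b': S1 → S7
  read 'a': S7 → S6
  read 'a': S6 → S5
  end S5, rejected
w2:
  start at S4
  read 'a': S4 → S4
  read 'a': S4 → S4
  read 'c': S4 → S4
  read 'b': S4 → S3
  read 'b': S3 → S2
  read 'b': S2 → S6
  read 'c': S6 → S1
  read 'b': S1 → S7
  read 'b': S7 → S6
  read 'c': S6 → S1
  read 'a': S1 → S7
  read 'a': S7 → S6
  read 'a': S6 → S5
  read 'c': S5 → S1
  read 'b': S1 → S7
  read 'c': S7 → S7
  read 'b': S7 → S6
  read 'c': S6 → S1
  read 'a': S1 → S7
  read 'c': S7 → S7
  read 'a': S7 → S6
  end S6, rejected
w3:
  start at S4
  read 'a': S4 → S4
  read 'b': S4 → S3
  read 'a': S3 → S4
  read 'b': S4 → S3
  read 'c': S3 → S7
  read 'c': S7 → S7
  read 'c': S7 → S7
  read 'a': S7 → S6
  read 'c': S6 → S1
  read 'a': S1 → S7
  read 'b': S7 → S6
  read 'c': S6 → S1
  read 'b': S1 → S7
  read 'c': S7 → S7
  read 'c': S7 → S7
  read 'a': S7 → S6
  end S6, rejected
w4:
  start at S4
  read 'b': S4 → S3
  read 'a': S3 → S4
  read 'a': S4 → S4
  read 'c': S4 → S4
  read 'a': S4 → S4
  read 'c': S4 → S4
  read 'a': S4 → S4
  read 'a': S4 → S4
  read 'a': S4 → S4
  read 'b': S4 → S3
  read 'b': S3 → S2
  read 'c': S2 → S0
  read 'a': S0 → S1
  read 'c': S1 → S6
  read 'a': S6 → S5
  read 'c': S5 → S1
  read 'a': S1 → S7
  read 'b': S7 → S6
  read 'a': S6 → S5
  read 'b': S5 → S6
  read 'c': S6 → S1
  end S1, accepted
w5:
  start at S4
  read 'a': S4 → S4
  read 'b': S4 → S3
  read 'b': S3 → S2
  read 'c': S2 → S0
  read 'a': S0 → S1
  read 'a': S1 → S7
  read 'c': S7 → S7
  read 'b': S7 → S6
  read 'c': S6 → S1
  read 'a': S1 → S7
  read 'b': S7 → S6
  read 'c': S6 → S1
  read 'b': S1 → S7
  read 'a': S7 → S6
  read 'a': S6 → S5
  end S5, rejected

1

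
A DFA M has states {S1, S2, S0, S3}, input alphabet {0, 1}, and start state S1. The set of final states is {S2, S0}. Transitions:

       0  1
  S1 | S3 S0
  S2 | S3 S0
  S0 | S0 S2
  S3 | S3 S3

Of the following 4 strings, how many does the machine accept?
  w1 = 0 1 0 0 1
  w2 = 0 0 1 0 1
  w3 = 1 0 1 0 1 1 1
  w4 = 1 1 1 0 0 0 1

w1: Trace: S1 -0-> S3 -1-> S3 -0-> S3 -0-> S3 -1-> S3  → end S3, rejected
w2: Trace: S1 -0-> S3 -0-> S3 -1-> S3 -0-> S3 -1-> S3  → end S3, rejected
w3: Trace: S1 -1-> S0 -0-> S0 -1-> S2 -0-> S3 -1-> S3 -1-> S3 -1-> S3  → end S3, rejected
w4: Trace: S1 -1-> S0 -1-> S2 -1-> S0 -0-> S0 -0-> S0 -0-> S0 -1-> S2  → end S2, accepted

1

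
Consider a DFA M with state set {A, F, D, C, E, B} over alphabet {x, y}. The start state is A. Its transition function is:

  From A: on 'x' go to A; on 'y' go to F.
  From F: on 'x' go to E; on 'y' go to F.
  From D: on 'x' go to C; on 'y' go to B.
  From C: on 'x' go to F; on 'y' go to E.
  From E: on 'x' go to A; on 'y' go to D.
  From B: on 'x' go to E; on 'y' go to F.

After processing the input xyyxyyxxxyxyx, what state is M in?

A → A → F → F → E → D → B → E → A → A → F → E → D → C

C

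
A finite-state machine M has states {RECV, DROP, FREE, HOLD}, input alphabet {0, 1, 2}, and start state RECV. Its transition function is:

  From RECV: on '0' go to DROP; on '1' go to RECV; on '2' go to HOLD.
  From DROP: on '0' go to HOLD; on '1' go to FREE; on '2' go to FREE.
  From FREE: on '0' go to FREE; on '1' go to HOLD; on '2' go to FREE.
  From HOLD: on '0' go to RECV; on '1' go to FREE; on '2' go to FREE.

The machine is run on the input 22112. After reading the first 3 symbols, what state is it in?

HOLD

Trace: RECV -2-> HOLD -2-> FREE -1-> HOLD
After 3 symbols: HOLD.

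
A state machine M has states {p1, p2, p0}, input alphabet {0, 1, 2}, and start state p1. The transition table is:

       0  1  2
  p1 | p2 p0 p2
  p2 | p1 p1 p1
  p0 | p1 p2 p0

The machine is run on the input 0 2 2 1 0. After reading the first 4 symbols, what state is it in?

p1

p1 → p2 → p1 → p2 → p1
After 4 symbols: p1.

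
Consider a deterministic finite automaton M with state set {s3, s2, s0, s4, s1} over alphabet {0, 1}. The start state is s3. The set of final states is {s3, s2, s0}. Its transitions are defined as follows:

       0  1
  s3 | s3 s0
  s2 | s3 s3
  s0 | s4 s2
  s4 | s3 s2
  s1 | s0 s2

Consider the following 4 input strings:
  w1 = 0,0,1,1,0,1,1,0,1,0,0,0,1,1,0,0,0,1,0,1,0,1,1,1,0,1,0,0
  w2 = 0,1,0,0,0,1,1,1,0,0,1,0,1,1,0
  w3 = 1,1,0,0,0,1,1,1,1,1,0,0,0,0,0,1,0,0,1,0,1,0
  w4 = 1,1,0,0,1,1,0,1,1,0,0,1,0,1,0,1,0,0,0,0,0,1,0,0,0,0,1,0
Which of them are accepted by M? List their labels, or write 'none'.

w1, w2, w3

w1: Trace: s3 -0-> s3 -0-> s3 -1-> s0 -1-> s2 -0-> s3 -1-> s0 -1-> s2 -0-> s3 -1-> s0 -0-> s4 -0-> s3 -0-> s3 -1-> s0 -1-> s2 -0-> s3 -0-> s3 -0-> s3 -1-> s0 -0-> s4 -1-> s2 -0-> s3 -1-> s0 -1-> s2 -1-> s3 -0-> s3 -1-> s0 -0-> s4 -0-> s3  → end s3, accepted
w2: Trace: s3 -0-> s3 -1-> s0 -0-> s4 -0-> s3 -0-> s3 -1-> s0 -1-> s2 -1-> s3 -0-> s3 -0-> s3 -1-> s0 -0-> s4 -1-> s2 -1-> s3 -0-> s3  → end s3, accepted
w3: Trace: s3 -1-> s0 -1-> s2 -0-> s3 -0-> s3 -0-> s3 -1-> s0 -1-> s2 -1-> s3 -1-> s0 -1-> s2 -0-> s3 -0-> s3 -0-> s3 -0-> s3 -0-> s3 -1-> s0 -0-> s4 -0-> s3 -1-> s0 -0-> s4 -1-> s2 -0-> s3  → end s3, accepted
w4: Trace: s3 -1-> s0 -1-> s2 -0-> s3 -0-> s3 -1-> s0 -1-> s2 -0-> s3 -1-> s0 -1-> s2 -0-> s3 -0-> s3 -1-> s0 -0-> s4 -1-> s2 -0-> s3 -1-> s0 -0-> s4 -0-> s3 -0-> s3 -0-> s3 -0-> s3 -1-> s0 -0-> s4 -0-> s3 -0-> s3 -0-> s3 -1-> s0 -0-> s4  → end s4, rejected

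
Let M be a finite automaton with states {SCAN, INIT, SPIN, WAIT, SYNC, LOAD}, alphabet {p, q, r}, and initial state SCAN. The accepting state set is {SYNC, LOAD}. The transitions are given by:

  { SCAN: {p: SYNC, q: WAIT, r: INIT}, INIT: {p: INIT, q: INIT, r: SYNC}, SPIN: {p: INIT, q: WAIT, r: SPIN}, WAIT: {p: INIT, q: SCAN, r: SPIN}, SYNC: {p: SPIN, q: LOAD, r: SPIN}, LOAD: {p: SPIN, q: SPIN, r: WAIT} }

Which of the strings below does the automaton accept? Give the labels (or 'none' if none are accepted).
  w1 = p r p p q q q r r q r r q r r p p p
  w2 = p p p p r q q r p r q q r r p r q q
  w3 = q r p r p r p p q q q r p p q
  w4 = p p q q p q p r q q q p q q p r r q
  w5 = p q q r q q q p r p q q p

w5

w1: SCAN → SYNC → SPIN → INIT → INIT → INIT → INIT → INIT → SYNC → SPIN → WAIT → SPIN → SPIN → WAIT → SPIN → SPIN → INIT → INIT → INIT  → end INIT, rejected
w2: SCAN → SYNC → SPIN → INIT → INIT → SYNC → LOAD → SPIN → SPIN → INIT → SYNC → LOAD → SPIN → SPIN → SPIN → INIT → SYNC → LOAD → SPIN  → end SPIN, rejected
w3: SCAN → WAIT → SPIN → INIT → SYNC → SPIN → SPIN → INIT → INIT → INIT → INIT → INIT → SYNC → SPIN → INIT → INIT  → end INIT, rejected
w4: SCAN → SYNC → SPIN → WAIT → SCAN → SYNC → LOAD → SPIN → SPIN → WAIT → SCAN → WAIT → INIT → INIT → INIT → INIT → SYNC → SPIN → WAIT  → end WAIT, rejected
w5: SCAN → SYNC → LOAD → SPIN → SPIN → WAIT → SCAN → WAIT → INIT → SYNC → SPIN → WAIT → SCAN → SYNC  → end SYNC, accepted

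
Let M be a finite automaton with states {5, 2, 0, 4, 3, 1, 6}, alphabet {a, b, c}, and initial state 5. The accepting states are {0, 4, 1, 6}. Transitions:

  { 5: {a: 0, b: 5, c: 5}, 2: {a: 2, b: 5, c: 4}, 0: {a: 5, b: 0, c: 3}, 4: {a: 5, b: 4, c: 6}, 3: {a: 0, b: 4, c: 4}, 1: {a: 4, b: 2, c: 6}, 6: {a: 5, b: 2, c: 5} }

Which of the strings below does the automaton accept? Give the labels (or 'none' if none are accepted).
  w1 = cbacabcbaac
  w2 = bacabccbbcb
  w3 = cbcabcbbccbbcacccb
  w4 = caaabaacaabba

w1: Trace: 5 -c-> 5 -b-> 5 -a-> 0 -c-> 3 -a-> 0 -b-> 0 -c-> 3 -b-> 4 -a-> 5 -a-> 0 -c-> 3  → end 3, rejected
w2: Trace: 5 -b-> 5 -a-> 0 -c-> 3 -a-> 0 -b-> 0 -c-> 3 -c-> 4 -b-> 4 -b-> 4 -c-> 6 -b-> 2  → end 2, rejected
w3: Trace: 5 -c-> 5 -b-> 5 -c-> 5 -a-> 0 -b-> 0 -c-> 3 -b-> 4 -b-> 4 -c-> 6 -c-> 5 -b-> 5 -b-> 5 -c-> 5 -a-> 0 -c-> 3 -c-> 4 -c-> 6 -b-> 2  → end 2, rejected
w4: Trace: 5 -c-> 5 -a-> 0 -a-> 5 -a-> 0 -b-> 0 -a-> 5 -a-> 0 -c-> 3 -a-> 0 -a-> 5 -b-> 5 -b-> 5 -a-> 0  → end 0, accepted

w4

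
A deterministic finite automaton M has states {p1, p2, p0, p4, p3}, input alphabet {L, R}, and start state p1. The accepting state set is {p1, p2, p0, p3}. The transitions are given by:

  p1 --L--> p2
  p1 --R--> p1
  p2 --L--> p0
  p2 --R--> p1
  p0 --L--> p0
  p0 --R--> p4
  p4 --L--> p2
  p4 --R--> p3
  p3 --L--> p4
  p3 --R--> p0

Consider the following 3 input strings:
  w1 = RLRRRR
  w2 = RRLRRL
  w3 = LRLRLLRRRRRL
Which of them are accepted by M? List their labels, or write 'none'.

w1:
  start at p1
  read 'R': p1 → p1
  read 'L': p1 → p2
  read 'R': p2 → p1
  read 'R': p1 → p1
  read 'R': p1 → p1
  read 'R': p1 → p1
  end p1, accepted
w2:
  start at p1
  read 'R': p1 → p1
  read 'R': p1 → p1
  read 'L': p1 → p2
  read 'R': p2 → p1
  read 'R': p1 → p1
  read 'L': p1 → p2
  end p2, accepted
w3:
  start at p1
  read 'L': p1 → p2
  read 'R': p2 → p1
  read 'L': p1 → p2
  read 'R': p2 → p1
  read 'L': p1 → p2
  read 'L': p2 → p0
  read 'R': p0 → p4
  read 'R': p4 → p3
  read 'R': p3 → p0
  read 'R': p0 → p4
  read 'R': p4 → p3
  read 'L': p3 → p4
  end p4, rejected

w1, w2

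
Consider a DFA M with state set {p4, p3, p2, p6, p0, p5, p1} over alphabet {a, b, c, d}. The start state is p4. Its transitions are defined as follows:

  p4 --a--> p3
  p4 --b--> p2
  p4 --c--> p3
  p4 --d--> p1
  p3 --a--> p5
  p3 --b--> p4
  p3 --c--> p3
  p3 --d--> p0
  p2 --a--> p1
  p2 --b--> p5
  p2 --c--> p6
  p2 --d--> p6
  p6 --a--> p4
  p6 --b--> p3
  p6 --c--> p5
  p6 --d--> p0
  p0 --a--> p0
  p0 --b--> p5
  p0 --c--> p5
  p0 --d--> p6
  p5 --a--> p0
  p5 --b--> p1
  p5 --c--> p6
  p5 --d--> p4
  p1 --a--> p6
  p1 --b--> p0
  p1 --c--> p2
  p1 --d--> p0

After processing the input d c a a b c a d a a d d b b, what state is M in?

start at p4
read 'd': p4 → p1
read 'c': p1 → p2
read 'a': p2 → p1
read 'a': p1 → p6
read 'b': p6 → p3
read 'c': p3 → p3
read 'a': p3 → p5
read 'd': p5 → p4
read 'a': p4 → p3
read 'a': p3 → p5
read 'd': p5 → p4
read 'd': p4 → p1
read 'b': p1 → p0
read 'b': p0 → p5

p5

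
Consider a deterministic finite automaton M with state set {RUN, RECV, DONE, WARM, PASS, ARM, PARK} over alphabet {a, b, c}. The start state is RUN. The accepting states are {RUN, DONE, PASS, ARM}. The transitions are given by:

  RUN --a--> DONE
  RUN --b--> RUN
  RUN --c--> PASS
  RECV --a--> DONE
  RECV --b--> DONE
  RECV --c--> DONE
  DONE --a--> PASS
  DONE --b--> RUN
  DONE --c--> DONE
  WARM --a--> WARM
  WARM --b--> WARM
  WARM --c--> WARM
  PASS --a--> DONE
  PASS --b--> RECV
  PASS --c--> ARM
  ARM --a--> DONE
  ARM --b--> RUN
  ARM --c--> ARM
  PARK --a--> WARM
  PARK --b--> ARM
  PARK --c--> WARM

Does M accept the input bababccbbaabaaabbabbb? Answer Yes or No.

Yes

Trace: RUN -b-> RUN -a-> DONE -b-> RUN -a-> DONE -b-> RUN -c-> PASS -c-> ARM -b-> RUN -b-> RUN -a-> DONE -a-> PASS -b-> RECV -a-> DONE -a-> PASS -a-> DONE -b-> RUN -b-> RUN -a-> DONE -b-> RUN -b-> RUN -b-> RUN
End state RUN is accepting.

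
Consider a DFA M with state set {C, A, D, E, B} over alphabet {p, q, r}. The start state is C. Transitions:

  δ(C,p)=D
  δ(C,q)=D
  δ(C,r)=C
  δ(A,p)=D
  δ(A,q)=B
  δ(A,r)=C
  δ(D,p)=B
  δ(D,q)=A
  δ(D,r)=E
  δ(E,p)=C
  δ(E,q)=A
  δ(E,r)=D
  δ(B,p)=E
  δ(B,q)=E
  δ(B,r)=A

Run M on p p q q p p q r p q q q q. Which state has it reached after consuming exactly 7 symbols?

E

C → D → B → E → A → D → B → E
After 7 symbols: E.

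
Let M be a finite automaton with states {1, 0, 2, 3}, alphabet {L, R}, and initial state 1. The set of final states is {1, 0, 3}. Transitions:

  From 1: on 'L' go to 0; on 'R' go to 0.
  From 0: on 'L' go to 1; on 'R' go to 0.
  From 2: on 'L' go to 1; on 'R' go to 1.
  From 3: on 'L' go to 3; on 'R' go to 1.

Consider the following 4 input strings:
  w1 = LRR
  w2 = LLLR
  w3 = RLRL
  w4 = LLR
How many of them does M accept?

4

w1: 1 → 0 → 0 → 0  → end 0, accepted
w2: 1 → 0 → 1 → 0 → 0  → end 0, accepted
w3: 1 → 0 → 1 → 0 → 1  → end 1, accepted
w4: 1 → 0 → 1 → 0  → end 0, accepted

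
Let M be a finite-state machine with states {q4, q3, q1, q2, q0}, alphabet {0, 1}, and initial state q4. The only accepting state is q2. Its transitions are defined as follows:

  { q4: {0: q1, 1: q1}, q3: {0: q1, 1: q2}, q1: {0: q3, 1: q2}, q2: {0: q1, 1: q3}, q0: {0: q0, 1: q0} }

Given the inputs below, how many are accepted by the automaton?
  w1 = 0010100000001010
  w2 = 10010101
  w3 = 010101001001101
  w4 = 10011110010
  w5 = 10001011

w1: Trace: q4 -0-> q1 -0-> q3 -1-> q2 -0-> q1 -1-> q2 -0-> q1 -0-> q3 -0-> q1 -0-> q3 -0-> q1 -0-> q3 -0-> q1 -1-> q2 -0-> q1 -1-> q2 -0-> q1  → end q1, rejected
w2: Trace: q4 -1-> q1 -0-> q3 -0-> q1 -1-> q2 -0-> q1 -1-> q2 -0-> q1 -1-> q2  → end q2, accepted
w3: Trace: q4 -0-> q1 -1-> q2 -0-> q1 -1-> q2 -0-> q1 -1-> q2 -0-> q1 -0-> q3 -1-> q2 -0-> q1 -0-> q3 -1-> q2 -1-> q3 -0-> q1 -1-> q2  → end q2, accepted
w4: Trace: q4 -1-> q1 -0-> q3 -0-> q1 -1-> q2 -1-> q3 -1-> q2 -1-> q3 -0-> q1 -0-> q3 -1-> q2 -0-> q1  → end q1, rejected
w5: Trace: q4 -1-> q1 -0-> q3 -0-> q1 -0-> q3 -1-> q2 -0-> q1 -1-> q2 -1-> q3  → end q3, rejected

2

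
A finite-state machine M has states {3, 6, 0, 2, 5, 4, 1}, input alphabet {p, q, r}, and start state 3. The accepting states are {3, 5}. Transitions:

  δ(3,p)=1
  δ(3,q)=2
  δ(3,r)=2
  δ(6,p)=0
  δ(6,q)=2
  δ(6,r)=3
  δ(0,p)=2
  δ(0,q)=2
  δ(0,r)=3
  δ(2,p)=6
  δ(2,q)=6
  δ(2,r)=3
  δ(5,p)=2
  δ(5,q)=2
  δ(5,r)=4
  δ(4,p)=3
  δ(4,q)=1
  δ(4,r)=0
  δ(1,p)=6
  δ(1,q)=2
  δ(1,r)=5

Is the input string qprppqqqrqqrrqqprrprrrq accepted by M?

No

start at 3
read 'q': 3 → 2
read 'p': 2 → 6
read 'r': 6 → 3
read 'p': 3 → 1
read 'p': 1 → 6
read 'q': 6 → 2
read 'q': 2 → 6
read 'q': 6 → 2
read 'r': 2 → 3
read 'q': 3 → 2
read 'q': 2 → 6
read 'r': 6 → 3
read 'r': 3 → 2
read 'q': 2 → 6
read 'q': 6 → 2
read 'p': 2 → 6
read 'r': 6 → 3
read 'r': 3 → 2
read 'p': 2 → 6
read 'r': 6 → 3
read 'r': 3 → 2
read 'r': 2 → 3
read 'q': 3 → 2
End state 2 is not accepting.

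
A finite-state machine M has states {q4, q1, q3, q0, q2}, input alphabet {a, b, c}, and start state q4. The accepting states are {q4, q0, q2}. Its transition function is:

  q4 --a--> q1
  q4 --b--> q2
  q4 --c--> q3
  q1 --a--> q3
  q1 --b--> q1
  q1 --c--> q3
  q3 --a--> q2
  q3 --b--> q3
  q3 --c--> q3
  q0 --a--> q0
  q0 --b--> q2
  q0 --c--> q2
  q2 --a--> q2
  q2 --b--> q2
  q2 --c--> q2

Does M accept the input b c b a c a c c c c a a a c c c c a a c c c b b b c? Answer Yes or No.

Yes

start at q4
read 'b': q4 → q2
read 'c': q2 → q2
read 'b': q2 → q2
read 'a': q2 → q2
read 'c': q2 → q2
read 'a': q2 → q2
read 'c': q2 → q2
read 'c': q2 → q2
read 'c': q2 → q2
read 'c': q2 → q2
read 'a': q2 → q2
read 'a': q2 → q2
read 'a': q2 → q2
read 'c': q2 → q2
read 'c': q2 → q2
read 'c': q2 → q2
read 'c': q2 → q2
read 'a': q2 → q2
read 'a': q2 → q2
read 'c': q2 → q2
read 'c': q2 → q2
read 'c': q2 → q2
read 'b': q2 → q2
read 'b': q2 → q2
read 'b': q2 → q2
read 'c': q2 → q2
End state q2 is accepting.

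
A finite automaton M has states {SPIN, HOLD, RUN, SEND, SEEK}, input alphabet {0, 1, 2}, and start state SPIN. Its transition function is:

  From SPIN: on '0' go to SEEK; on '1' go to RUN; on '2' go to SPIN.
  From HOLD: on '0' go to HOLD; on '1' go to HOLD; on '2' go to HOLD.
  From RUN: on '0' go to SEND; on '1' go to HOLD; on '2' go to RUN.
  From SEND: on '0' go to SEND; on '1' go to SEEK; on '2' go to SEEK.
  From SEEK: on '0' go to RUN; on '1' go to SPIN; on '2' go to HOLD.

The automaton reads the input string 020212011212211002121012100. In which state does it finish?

Trace: SPIN -0-> SEEK -2-> HOLD -0-> HOLD -2-> HOLD -1-> HOLD -2-> HOLD -0-> HOLD -1-> HOLD -1-> HOLD -2-> HOLD -1-> HOLD -2-> HOLD -2-> HOLD -1-> HOLD -1-> HOLD -0-> HOLD -0-> HOLD -2-> HOLD -1-> HOLD -2-> HOLD -1-> HOLD -0-> HOLD -1-> HOLD -2-> HOLD -1-> HOLD -0-> HOLD -0-> HOLD

HOLD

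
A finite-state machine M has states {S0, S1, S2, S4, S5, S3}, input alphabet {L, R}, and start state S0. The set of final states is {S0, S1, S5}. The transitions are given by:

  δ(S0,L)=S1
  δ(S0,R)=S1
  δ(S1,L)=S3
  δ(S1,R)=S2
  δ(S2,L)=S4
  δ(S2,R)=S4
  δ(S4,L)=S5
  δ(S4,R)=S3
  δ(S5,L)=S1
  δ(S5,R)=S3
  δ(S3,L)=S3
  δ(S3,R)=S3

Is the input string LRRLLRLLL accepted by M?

S0 → S1 → S2 → S4 → S5 → S1 → S2 → S4 → S5 → S1
End state S1 is accepting.

Yes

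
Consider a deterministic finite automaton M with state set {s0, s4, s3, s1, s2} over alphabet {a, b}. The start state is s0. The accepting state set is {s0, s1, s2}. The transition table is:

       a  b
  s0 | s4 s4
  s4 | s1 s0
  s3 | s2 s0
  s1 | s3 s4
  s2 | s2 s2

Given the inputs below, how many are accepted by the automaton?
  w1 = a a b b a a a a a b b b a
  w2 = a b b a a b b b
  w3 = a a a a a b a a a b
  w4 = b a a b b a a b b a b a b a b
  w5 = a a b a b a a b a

w1:
  start at s0
  read 'a': s0 → s4
  read 'a': s4 → s1
  read 'b': s1 → s4
  read 'b': s4 → s0
  read 'a': s0 → s4
  read 'a': s4 → s1
  read 'a': s1 → s3
  read 'a': s3 → s2
  read 'a': s2 → s2
  read 'b': s2 → s2
  read 'b': s2 → s2
  read 'b': s2 → s2
  read 'a': s2 → s2
  end s2, accepted
w2:
  start at s0
  read 'a': s0 → s4
  read 'b': s4 → s0
  read 'b': s0 → s4
  read 'a': s4 → s1
  read 'a': s1 → s3
  read 'b': s3 → s0
  read 'b': s0 → s4
  read 'b': s4 → s0
  end s0, accepted
w3:
  start at s0
  read 'a': s0 → s4
  read 'a': s4 → s1
  read 'a': s1 → s3
  read 'a': s3 → s2
  read 'a': s2 → s2
  read 'b': s2 → s2
  read 'a': s2 → s2
  read 'a': s2 → s2
  read 'a': s2 → s2
  read 'b': s2 → s2
  end s2, accepted
w4:
  start at s0
  read 'b': s0 → s4
  read 'a': s4 → s1
  read 'a': s1 → s3
  read 'b': s3 → s0
  read 'b': s0 → s4
  read 'a': s4 → s1
  read 'a': s1 → s3
  read 'b': s3 → s0
  read 'b': s0 → s4
  read 'a': s4 → s1
  read 'b': s1 → s4
  read 'a': s4 → s1
  read 'b': s1 → s4
  read 'a': s4 → s1
  read 'b': s1 → s4
  end s4, rejected
w5:
  start at s0
  read 'a': s0 → s4
  read 'a': s4 → s1
  read 'b': s1 → s4
  read 'a': s4 → s1
  read 'b': s1 → s4
  read 'a': s4 → s1
  read 'a': s1 → s3
  read 'b': s3 → s0
  read 'a': s0 → s4
  end s4, rejected

3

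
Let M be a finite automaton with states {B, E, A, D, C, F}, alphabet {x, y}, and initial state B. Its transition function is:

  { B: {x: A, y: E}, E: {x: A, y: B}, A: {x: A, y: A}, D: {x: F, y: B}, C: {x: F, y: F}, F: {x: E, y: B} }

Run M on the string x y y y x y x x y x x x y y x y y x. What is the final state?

B → A → A → A → A → A → A → A → A → A → A → A → A → A → A → A → A → A → A

A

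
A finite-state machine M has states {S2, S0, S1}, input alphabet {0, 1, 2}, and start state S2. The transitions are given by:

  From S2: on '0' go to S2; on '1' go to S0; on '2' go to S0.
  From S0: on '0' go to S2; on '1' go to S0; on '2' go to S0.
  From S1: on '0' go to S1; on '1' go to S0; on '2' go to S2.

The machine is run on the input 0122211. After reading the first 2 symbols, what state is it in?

S2 → S2 → S0
After 2 symbols: S0.

S0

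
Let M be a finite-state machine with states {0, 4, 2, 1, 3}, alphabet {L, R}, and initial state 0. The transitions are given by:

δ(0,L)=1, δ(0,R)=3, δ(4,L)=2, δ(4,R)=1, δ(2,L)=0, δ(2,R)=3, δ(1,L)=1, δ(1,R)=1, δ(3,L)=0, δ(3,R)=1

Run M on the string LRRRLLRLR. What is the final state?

Trace: 0 -L-> 1 -R-> 1 -R-> 1 -R-> 1 -L-> 1 -L-> 1 -R-> 1 -L-> 1 -R-> 1

1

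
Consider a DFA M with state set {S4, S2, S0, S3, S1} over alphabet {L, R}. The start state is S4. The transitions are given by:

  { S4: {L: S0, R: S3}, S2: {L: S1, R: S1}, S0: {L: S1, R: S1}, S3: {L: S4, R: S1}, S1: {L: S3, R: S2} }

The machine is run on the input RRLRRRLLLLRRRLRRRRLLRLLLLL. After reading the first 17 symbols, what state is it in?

S2

S4 → S3 → S1 → S3 → S1 → S2 → S1 → S3 → S4 → S0 → S1 → S2 → S1 → S2 → S1 → S2 → S1 → S2
After 17 symbols: S2.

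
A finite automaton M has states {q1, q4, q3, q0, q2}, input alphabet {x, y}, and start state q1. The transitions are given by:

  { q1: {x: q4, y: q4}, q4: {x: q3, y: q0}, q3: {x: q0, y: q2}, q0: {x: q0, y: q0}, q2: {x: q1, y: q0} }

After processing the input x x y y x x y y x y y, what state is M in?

Trace: q1 -x-> q4 -x-> q3 -y-> q2 -y-> q0 -x-> q0 -x-> q0 -y-> q0 -y-> q0 -x-> q0 -y-> q0 -y-> q0

q0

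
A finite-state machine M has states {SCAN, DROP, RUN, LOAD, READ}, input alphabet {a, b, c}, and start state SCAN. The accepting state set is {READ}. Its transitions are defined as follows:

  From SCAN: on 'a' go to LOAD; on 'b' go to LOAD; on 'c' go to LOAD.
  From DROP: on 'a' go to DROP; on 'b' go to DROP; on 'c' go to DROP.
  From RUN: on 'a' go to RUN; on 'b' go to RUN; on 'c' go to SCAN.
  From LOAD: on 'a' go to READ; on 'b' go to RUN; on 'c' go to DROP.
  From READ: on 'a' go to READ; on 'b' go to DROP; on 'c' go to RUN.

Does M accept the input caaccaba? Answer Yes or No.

No

start at SCAN
read 'c': SCAN → LOAD
read 'a': LOAD → READ
read 'a': READ → READ
read 'c': READ → RUN
read 'c': RUN → SCAN
read 'a': SCAN → LOAD
read 'b': LOAD → RUN
read 'a': RUN → RUN
End state RUN is not accepting.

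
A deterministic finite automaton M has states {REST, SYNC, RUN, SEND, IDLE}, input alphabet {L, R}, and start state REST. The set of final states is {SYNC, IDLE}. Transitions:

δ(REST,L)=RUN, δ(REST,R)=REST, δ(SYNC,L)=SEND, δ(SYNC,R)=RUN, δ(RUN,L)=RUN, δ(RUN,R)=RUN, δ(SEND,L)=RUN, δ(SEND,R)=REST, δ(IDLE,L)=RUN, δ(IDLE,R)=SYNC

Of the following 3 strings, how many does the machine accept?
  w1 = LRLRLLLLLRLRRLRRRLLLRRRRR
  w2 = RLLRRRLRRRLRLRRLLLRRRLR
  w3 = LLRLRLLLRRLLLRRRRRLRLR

0

w1: REST → RUN → RUN → RUN → RUN → RUN → RUN → RUN → RUN → RUN → RUN → RUN → RUN → RUN → RUN → RUN → RUN → RUN → RUN → RUN → RUN → RUN → RUN → RUN → RUN → RUN  → end RUN, rejected
w2: REST → REST → RUN → RUN → RUN → RUN → RUN → RUN → RUN → RUN → RUN → RUN → RUN → RUN → RUN → RUN → RUN → RUN → RUN → RUN → RUN → RUN → RUN → RUN  → end RUN, rejected
w3: REST → RUN → RUN → RUN → RUN → RUN → RUN → RUN → RUN → RUN → RUN → RUN → RUN → RUN → RUN → RUN → RUN → RUN → RUN → RUN → RUN → RUN → RUN  → end RUN, rejected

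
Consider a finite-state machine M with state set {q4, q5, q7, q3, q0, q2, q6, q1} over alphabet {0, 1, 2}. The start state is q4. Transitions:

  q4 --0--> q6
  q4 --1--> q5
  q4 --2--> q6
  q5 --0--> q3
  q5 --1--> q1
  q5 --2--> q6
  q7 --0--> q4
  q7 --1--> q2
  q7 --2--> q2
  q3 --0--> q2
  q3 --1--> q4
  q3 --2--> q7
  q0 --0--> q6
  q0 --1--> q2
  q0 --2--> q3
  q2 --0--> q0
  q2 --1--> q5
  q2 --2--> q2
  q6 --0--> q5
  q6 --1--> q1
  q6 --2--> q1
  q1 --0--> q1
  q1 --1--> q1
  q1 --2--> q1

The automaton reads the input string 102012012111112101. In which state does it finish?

start at q4
read '1': q4 → q5
read '0': q5 → q3
read '2': q3 → q7
read '0': q7 → q4
read '1': q4 → q5
read '2': q5 → q6
read '0': q6 → q5
read '1': q5 → q1
read '2': q1 → q1
read '1': q1 → q1
read '1': q1 → q1
read '1': q1 → q1
read '1': q1 → q1
read '1': q1 → q1
read '2': q1 → q1
read '1': q1 → q1
read '0': q1 → q1
read '1': q1 → q1

q1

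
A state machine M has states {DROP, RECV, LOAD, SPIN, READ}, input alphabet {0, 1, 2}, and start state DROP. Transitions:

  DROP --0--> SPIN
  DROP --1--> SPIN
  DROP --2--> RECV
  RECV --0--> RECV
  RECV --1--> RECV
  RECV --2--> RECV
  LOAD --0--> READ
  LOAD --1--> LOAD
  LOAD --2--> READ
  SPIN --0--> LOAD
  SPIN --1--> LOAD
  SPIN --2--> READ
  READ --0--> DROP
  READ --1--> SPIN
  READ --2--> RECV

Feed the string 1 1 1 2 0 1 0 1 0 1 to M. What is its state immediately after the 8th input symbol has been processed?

LOAD

Trace: DROP -1-> SPIN -1-> LOAD -1-> LOAD -2-> READ -0-> DROP -1-> SPIN -0-> LOAD -1-> LOAD
After 8 symbols: LOAD.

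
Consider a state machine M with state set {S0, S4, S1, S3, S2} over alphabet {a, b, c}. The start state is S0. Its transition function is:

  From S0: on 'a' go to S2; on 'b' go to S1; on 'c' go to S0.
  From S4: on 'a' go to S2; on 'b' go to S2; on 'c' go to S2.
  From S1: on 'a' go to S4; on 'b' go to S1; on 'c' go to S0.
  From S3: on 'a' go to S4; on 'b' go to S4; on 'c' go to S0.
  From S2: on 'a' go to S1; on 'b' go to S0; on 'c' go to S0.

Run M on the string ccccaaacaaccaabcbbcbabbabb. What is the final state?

S1

S0 → S0 → S0 → S0 → S0 → S2 → S1 → S4 → S2 → S1 → S4 → S2 → S0 → S2 → S1 → S1 → S0 → S1 → S1 → S0 → S1 → S4 → S2 → S0 → S2 → S0 → S1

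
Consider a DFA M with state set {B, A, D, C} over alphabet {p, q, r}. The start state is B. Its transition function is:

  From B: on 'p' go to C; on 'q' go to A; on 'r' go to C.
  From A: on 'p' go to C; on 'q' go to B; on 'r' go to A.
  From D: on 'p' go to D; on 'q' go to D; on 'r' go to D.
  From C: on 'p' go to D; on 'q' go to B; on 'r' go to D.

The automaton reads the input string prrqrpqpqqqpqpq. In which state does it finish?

B → C → D → D → D → D → D → D → D → D → D → D → D → D → D → D

D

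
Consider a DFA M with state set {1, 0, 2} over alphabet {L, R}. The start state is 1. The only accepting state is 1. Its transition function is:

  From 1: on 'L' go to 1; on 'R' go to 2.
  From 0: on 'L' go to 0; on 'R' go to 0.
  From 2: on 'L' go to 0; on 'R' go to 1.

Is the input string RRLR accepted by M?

No

start at 1
read 'R': 1 → 2
read 'R': 2 → 1
read 'L': 1 → 1
read 'R': 1 → 2
End state 2 is not accepting.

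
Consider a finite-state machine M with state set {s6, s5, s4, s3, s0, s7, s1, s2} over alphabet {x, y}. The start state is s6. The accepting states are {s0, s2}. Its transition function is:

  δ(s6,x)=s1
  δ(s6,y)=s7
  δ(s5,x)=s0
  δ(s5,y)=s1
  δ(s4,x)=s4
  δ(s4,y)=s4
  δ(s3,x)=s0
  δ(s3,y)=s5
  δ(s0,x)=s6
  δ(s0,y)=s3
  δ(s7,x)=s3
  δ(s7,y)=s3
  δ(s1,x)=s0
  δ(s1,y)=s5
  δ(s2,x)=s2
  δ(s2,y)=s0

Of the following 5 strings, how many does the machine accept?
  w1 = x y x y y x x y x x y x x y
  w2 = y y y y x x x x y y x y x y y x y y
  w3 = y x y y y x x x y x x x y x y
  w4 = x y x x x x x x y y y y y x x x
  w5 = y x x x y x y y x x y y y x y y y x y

0

w1: s6 → s1 → s5 → s0 → s3 → s5 → s0 → s6 → s7 → s3 → s0 → s3 → s0 → s6 → s7  → end s7, rejected
w2: s6 → s7 → s3 → s5 → s1 → s0 → s6 → s1 → s0 → s3 → s5 → s0 → s3 → s0 → s3 → s5 → s0 → s3 → s5  → end s5, rejected
w3: s6 → s7 → s3 → s5 → s1 → s5 → s0 → s6 → s1 → s5 → s0 → s6 → s1 → s5 → s0 → s3  → end s3, rejected
w4: s6 → s1 → s5 → s0 → s6 → s1 → s0 → s6 → s1 → s5 → s1 → s5 → s1 → s5 → s0 → s6 → s1  → end s1, rejected
w5: s6 → s7 → s3 → s0 → s6 → s7 → s3 → s5 → s1 → s0 → s6 → s7 → s3 → s5 → s0 → s3 → s5 → s1 → s0 → s3  → end s3, rejected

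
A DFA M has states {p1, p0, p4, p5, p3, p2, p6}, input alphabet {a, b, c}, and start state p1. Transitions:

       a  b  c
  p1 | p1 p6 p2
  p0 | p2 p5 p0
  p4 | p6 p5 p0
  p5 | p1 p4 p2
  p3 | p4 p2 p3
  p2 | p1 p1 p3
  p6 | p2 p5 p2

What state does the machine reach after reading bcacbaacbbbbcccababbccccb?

Trace: p1 -b-> p6 -c-> p2 -a-> p1 -c-> p2 -b-> p1 -a-> p1 -a-> p1 -c-> p2 -b-> p1 -b-> p6 -b-> p5 -b-> p4 -c-> p0 -c-> p0 -c-> p0 -a-> p2 -b-> p1 -a-> p1 -b-> p6 -b-> p5 -c-> p2 -c-> p3 -c-> p3 -c-> p3 -b-> p2

p2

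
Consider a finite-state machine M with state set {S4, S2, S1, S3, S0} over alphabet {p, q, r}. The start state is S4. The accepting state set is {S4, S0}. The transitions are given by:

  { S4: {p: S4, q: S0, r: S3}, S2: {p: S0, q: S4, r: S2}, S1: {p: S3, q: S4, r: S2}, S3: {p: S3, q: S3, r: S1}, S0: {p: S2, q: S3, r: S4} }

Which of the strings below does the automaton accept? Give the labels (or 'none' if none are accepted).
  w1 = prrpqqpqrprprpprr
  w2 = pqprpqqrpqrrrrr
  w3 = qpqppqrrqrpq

none

w1: Trace: S4 -p-> S4 -r-> S3 -r-> S1 -p-> S3 -q-> S3 -q-> S3 -p-> S3 -q-> S3 -r-> S1 -p-> S3 -r-> S1 -p-> S3 -r-> S1 -p-> S3 -p-> S3 -r-> S1 -r-> S2  → end S2, rejected
w2: Trace: S4 -p-> S4 -q-> S0 -p-> S2 -r-> S2 -p-> S0 -q-> S3 -q-> S3 -r-> S1 -p-> S3 -q-> S3 -r-> S1 -r-> S2 -r-> S2 -r-> S2 -r-> S2  → end S2, rejected
w3: Trace: S4 -q-> S0 -p-> S2 -q-> S4 -p-> S4 -p-> S4 -q-> S0 -r-> S4 -r-> S3 -q-> S3 -r-> S1 -p-> S3 -q-> S3  → end S3, rejected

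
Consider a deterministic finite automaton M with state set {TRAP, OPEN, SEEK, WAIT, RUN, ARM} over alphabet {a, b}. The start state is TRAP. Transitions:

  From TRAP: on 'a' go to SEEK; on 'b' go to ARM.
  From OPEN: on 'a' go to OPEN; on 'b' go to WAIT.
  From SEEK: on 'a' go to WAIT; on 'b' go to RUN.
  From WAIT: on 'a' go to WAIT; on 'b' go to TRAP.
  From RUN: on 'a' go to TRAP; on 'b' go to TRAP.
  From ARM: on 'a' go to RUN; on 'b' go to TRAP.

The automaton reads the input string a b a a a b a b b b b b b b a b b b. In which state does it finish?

TRAP → SEEK → RUN → TRAP → SEEK → WAIT → TRAP → SEEK → RUN → TRAP → ARM → TRAP → ARM → TRAP → ARM → RUN → TRAP → ARM → TRAP

TRAP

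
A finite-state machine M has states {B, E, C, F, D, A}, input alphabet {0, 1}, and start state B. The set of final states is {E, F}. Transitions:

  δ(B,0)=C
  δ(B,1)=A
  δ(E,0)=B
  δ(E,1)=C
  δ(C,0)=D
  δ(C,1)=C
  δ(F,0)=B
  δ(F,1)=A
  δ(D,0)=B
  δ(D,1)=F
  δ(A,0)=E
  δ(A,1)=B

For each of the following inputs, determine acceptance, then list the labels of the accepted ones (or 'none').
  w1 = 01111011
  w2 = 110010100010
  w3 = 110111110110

w1:
  start at B
  read '0': B → C
  read '1': C → C
  read '1': C → C
  read '1': C → C
  read '1': C → C
  read '0': C → D
  read '1': D → F
  read '1': F → A
  end A, rejected
w2:
  start at B
  read '1': B → A
  read '1': A → B
  read '0': B → C
  read '0': C → D
  read '1': D → F
  read '0': F → B
  read '1': B → A
  read '0': A → E
  read '0': E → B
  read '0': B → C
  read '1': C → C
  read '0': C → D
  end D, rejected
w3:
  start at B
  read '1': B → A
  read '1': A → B
  read '0': B → C
  read '1': C → C
  read '1': C → C
  read '1': C → C
  read '1': C → C
  read '1': C → C
  read '0': C → D
  read '1': D → F
  read '1': F → A
  read '0': A → E
  end E, accepted

w3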